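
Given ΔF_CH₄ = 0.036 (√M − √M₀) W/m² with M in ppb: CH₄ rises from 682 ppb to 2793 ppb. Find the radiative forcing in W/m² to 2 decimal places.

CH₄: 0.036 × (√2793 − √682) = 0.036 × (52.8488 − 26.1151) = 0.036 × 26.7337 = 0.9624 W/m².

ΔF = 0.96 W/m²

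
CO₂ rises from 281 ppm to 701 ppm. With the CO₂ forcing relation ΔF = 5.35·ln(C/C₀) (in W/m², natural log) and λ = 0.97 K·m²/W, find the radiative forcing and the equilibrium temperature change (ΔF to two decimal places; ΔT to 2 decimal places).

ΔF = 4.89 W/m²; ΔT = 4.74 K

CO₂: 5.35 × ln(701/281) = 5.35 × ln(2.49466) = 5.35 × 0.91415 = 4.8907 W/m².
ΔT = λ ΔF = 0.97 × 4.89 = 4.7433 K.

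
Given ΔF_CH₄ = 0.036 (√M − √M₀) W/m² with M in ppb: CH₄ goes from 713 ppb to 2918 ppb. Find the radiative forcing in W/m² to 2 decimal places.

CH₄: 0.036 × (√2918 − √713) = 0.036 × (54.0185 − 26.7021) = 0.036 × 27.3164 = 0.9834 W/m².

ΔF = 0.98 W/m²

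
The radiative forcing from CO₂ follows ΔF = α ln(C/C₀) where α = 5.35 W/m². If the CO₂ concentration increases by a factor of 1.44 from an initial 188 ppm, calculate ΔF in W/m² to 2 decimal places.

ΔF = 1.95 W/m²

Because the forcing depends only on the ratio C/C₀, the initial concentration does not enter.
ΔF = 5.35 × ln(1.44) = 5.35 × 0.36464 = 1.9508 W/m².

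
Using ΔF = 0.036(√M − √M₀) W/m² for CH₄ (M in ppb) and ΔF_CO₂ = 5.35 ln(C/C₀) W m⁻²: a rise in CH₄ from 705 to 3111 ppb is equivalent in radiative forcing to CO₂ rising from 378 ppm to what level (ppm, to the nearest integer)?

C ≈ 460 ppm

CH₄ forcing: 0.036 × (√3111 − √705) = 0.036 × (55.7763 − 26.5518) = 0.036 × 29.2245 = 1.05208 W/m².
Set 5.35 ln(C/378) = 1.05208: ln(C/378) = 1.05208/5.35 = 0.19665, so C = 378 × e^0.19665 = 378 × 1.21732 = 460.15 ppm.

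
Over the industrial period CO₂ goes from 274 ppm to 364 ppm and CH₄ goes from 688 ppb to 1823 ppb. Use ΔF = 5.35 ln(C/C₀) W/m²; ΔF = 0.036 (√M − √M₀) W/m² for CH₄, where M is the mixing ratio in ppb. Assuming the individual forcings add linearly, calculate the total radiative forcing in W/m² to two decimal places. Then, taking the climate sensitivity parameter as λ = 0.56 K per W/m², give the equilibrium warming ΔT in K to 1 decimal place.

ΔF = 2.11 W/m²; ΔT = 1.2 K

CO₂: 5.35 × ln(364/274) = 5.35 × ln(1.32847) = 5.35 × 0.28403 = 1.5196 W/m².
CH₄: 0.036 × (√1823 − √688) = 0.036 × (42.6966 − 26.2298) = 0.036 × 16.4668 = 0.5928 W/m².
Total ΔF = 1.5196 + 0.5928 = 2.1124 W/m².
ΔT = λ ΔF = 0.56 × 2.11 = 1.1816 K.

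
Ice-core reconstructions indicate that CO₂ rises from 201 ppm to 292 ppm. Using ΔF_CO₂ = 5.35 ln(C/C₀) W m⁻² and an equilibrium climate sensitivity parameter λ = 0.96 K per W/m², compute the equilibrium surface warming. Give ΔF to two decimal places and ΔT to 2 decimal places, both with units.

CO₂: 5.35 × ln(292/201) = 5.35 × ln(1.45274) = 5.35 × 0.37345 = 1.9980 W/m².
ΔT = λ ΔF = 0.96 × 2.00 = 1.9200 K.

ΔF = 2.00 W/m²; ΔT = 1.92 K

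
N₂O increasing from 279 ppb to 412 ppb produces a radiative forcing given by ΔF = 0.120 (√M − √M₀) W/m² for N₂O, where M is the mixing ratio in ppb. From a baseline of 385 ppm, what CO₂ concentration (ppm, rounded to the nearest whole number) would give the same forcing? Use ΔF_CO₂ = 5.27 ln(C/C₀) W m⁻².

N₂O forcing: 0.120 × (√412 − √279) = 0.120 × (20.2978 − 16.7033) = 0.120 × 3.5945 = 0.43134 W/m².
Set 5.27 ln(C/385) = 0.43134: ln(C/385) = 0.43134/5.27 = 0.08185, so C = 385 × e^0.08185 = 385 × 1.08529 = 417.84 ppm.

C ≈ 418 ppm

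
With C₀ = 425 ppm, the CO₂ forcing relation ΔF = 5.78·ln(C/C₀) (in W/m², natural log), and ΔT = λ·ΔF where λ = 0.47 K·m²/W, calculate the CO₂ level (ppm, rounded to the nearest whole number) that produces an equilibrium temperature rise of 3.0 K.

Required forcing: ΔF = ΔT/λ = 3.0/0.47 = 6.3830 W/m².
Then ln(C/425) = ΔF/5.78 = 6.3830/5.78 = 1.10433.
So C = 425 × e^1.10433 = 425 × 3.01720 = 1282.31 ppm.

C ≈ 1282 ppm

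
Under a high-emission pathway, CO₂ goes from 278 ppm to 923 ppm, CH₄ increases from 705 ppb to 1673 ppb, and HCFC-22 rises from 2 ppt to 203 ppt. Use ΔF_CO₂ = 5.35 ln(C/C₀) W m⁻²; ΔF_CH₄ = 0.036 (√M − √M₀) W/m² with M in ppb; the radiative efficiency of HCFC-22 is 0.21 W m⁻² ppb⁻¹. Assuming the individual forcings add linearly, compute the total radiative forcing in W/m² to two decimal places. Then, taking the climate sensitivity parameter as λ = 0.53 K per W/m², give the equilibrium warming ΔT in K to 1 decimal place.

CO₂: 5.35 × ln(923/278) = 5.35 × ln(3.32014) = 5.35 × 1.20001 = 6.4201 W/m².
CH₄: 0.036 × (√1673 − √705) = 0.036 × (40.9023 − 26.5518) = 0.036 × 14.3505 = 0.5166 W/m².
HCFC-22: Δ = 203 − 2 = 201 ppt = 0.201 ppb; ΔF = 0.21 × 0.201 = 0.0422 W/m².
Total ΔF = 6.4201 + 0.5166 + 0.0422 = 6.9789 W/m².
ΔT = λ ΔF = 0.53 × 6.98 = 3.6994 K.

ΔF = 6.98 W/m²; ΔT = 3.7 K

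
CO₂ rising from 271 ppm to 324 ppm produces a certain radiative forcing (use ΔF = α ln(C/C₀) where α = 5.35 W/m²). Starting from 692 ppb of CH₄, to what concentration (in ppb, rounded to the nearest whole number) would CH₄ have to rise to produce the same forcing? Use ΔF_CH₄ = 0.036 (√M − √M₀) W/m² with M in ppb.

M ≈ 2793 ppb

CO₂ forcing: 5.35 × ln(324/271) = 5.35 × 0.178625 = 0.95564 W/m².
Set 0.036(√M − √692) = 0.95564: √M = 0.95564/0.036 + √692 = 26.5456 + 26.3059 = 52.8515.
M = (52.8515)² = 2793.28 ppb.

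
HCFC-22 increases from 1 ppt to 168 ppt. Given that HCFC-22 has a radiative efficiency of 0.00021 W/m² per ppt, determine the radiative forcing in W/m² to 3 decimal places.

HCFC-22: ΔF = 0.00021 × (168 − 1) = 0.00021 × 167 = 0.0351 W/m².

ΔF = 0.035 W/m²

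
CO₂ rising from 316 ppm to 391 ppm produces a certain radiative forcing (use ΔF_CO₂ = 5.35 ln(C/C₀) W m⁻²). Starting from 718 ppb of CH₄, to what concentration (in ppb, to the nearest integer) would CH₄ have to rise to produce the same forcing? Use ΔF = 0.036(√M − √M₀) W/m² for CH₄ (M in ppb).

CO₂ forcing: 5.35 × ln(391/316) = 5.35 × 0.212965 = 1.13936 W/m².
Set 0.036(√M − √718) = 1.13936: √M = 1.13936/0.036 + √718 = 31.6489 + 26.7955 = 58.4444.
M = (58.4444)² = 3415.75 ppb.

M ≈ 3416 ppb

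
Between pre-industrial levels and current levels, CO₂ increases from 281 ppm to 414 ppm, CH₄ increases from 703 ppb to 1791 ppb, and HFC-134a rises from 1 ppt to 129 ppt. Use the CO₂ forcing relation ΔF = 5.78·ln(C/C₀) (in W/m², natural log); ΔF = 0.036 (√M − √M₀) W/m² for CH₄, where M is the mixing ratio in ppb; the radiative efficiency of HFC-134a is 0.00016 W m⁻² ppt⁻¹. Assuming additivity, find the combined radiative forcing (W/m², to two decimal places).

ΔF = 2.83 W/m²

CO₂: 5.78 × ln(414/281) = 5.78 × ln(1.47331) = 5.78 × 0.38751 = 2.2398 W/m².
CH₄: 0.036 × (√1791 − √703) = 0.036 × (42.3202 − 26.5141) = 0.036 × 15.8061 = 0.5690 W/m².
HFC-134a: ΔF = 0.00016 × (129 − 1) = 0.00016 × 128 = 0.0205 W/m².
Total ΔF = 2.2398 + 0.5690 + 0.0205 = 2.8293 W/m².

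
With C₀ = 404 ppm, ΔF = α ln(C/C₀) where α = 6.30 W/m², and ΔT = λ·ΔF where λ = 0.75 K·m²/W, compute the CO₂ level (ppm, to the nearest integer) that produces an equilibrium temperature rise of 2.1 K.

C ≈ 630 ppm

Required forcing: ΔF = ΔT/λ = 2.1/0.75 = 2.8000 W/m².
Then ln(C/404) = ΔF/6.30 = 2.8000/6.30 = 0.44444.
So C = 404 × e^0.44444 = 404 × 1.55962 = 630.09 ppm.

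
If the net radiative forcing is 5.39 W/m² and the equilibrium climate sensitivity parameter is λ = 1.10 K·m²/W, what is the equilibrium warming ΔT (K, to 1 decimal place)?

ΔT = λ ΔF = 1.10 × 5.39 = 5.9290 K.

ΔT = 5.9 K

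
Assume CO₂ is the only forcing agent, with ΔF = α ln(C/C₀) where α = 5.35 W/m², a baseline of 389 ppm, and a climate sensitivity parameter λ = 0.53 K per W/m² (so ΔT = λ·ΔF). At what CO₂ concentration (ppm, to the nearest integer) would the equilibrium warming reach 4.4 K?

Required forcing: ΔF = ΔT/λ = 4.4/0.53 = 8.3019 W/m².
Then ln(C/389) = ΔF/5.35 = 8.3019/5.35 = 1.55176.
So C = 389 × e^1.55176 = 389 × 4.71977 = 1835.99 ppm.

C ≈ 1836 ppm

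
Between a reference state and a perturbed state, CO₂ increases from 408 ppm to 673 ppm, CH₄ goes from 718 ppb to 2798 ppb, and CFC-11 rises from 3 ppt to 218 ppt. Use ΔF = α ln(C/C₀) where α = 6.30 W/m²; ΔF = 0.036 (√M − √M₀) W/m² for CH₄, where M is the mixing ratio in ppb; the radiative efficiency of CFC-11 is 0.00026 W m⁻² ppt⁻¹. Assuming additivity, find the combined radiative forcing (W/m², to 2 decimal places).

CO₂: 6.30 × ln(673/408) = 6.30 × ln(1.64951) = 6.30 × 0.50048 = 3.1530 W/m².
CH₄: 0.036 × (√2798 − √718) = 0.036 × (52.8961 − 26.7955) = 0.036 × 26.1006 = 0.9396 W/m².
CFC-11: ΔF = 0.00026 × (218 − 3) = 0.00026 × 215 = 0.0559 W/m².
Total ΔF = 3.1530 + 0.9396 + 0.0559 = 4.1485 W/m².

ΔF = 4.15 W/m²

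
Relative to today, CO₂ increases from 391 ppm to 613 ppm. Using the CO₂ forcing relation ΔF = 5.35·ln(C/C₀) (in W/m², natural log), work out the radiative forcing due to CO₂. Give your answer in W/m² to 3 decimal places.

ΔF = 2.406 W/m²

CO₂ absorption bands are partially saturated, so forcing scales with the logarithm of the concentration ratio.
CO₂: 5.35 × ln(613/391) = 5.35 × ln(1.56777) = 5.35 × 0.44965 = 2.4056 W/m².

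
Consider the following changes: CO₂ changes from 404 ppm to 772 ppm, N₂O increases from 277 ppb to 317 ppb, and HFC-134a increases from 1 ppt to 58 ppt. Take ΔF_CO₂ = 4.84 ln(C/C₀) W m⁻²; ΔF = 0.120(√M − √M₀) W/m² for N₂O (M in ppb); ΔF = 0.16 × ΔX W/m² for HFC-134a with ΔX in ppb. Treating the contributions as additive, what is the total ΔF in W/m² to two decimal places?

ΔF = 3.28 W/m²

CO₂: 4.84 × ln(772/404) = 4.84 × ln(1.91089) = 4.84 × 0.64757 = 3.1342 W/m².
N₂O: 0.120 × (√317 − √277) = 0.120 × (17.8045 − 16.6433) = 0.120 × 1.1612 = 0.1393 W/m².
HFC-134a: Δ = 58 − 1 = 57 ppt = 0.057 ppb; ΔF = 0.16 × 0.057 = 0.0091 W/m².
Total ΔF = 3.1342 + 0.1393 + 0.0091 = 3.2826 W/m².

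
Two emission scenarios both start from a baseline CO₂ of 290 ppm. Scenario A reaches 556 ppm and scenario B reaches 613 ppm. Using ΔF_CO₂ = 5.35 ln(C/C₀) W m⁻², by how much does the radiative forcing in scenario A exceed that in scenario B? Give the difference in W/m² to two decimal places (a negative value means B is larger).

ΔF_A − ΔF_B = -0.52 W/m²

ΔF_A = 5.35 ln(556/290) = 5.35 × 0.65089 = 3.4823 W/m².
ΔF_B = 5.35 ln(613/290) = 5.35 × 0.74848 = 4.0044 W/m².
Difference: 3.4823 − 4.0044 = -0.5221 W/m².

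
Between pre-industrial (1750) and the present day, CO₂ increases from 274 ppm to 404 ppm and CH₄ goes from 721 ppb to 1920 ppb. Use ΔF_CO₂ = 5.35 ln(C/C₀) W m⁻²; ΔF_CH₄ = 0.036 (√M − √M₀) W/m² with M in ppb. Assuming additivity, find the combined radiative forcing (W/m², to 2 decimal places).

ΔF = 2.69 W/m²

CO₂: 5.35 × ln(404/274) = 5.35 × ln(1.47445) = 5.35 × 0.38829 = 2.0774 W/m².
CH₄: 0.036 × (√1920 − √721) = 0.036 × (43.8178 − 26.8514) = 0.036 × 16.9664 = 0.6108 W/m².
Total ΔF = 2.0774 + 0.6108 = 2.6882 W/m².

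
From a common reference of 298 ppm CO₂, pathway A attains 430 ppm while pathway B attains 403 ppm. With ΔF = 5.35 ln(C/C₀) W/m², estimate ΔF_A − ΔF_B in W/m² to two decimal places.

ΔF_A − ΔF_B = 0.35 W/m²

ΔF_A = 5.35 ln(430/298) = 5.35 × 0.36669 = 1.9618 W/m².
ΔF_B = 5.35 ln(403/298) = 5.35 × 0.30184 = 1.6148 W/m².
Difference: 1.9618 − 1.6148 = 0.3470 W/m².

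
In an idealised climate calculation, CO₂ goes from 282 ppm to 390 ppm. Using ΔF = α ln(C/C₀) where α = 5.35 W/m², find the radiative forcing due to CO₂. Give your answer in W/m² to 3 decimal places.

ΔF = 1.735 W/m²

CO₂: 5.35 × ln(390/282) = 5.35 × ln(1.38298) = 5.35 × 0.32424 = 1.7347 W/m².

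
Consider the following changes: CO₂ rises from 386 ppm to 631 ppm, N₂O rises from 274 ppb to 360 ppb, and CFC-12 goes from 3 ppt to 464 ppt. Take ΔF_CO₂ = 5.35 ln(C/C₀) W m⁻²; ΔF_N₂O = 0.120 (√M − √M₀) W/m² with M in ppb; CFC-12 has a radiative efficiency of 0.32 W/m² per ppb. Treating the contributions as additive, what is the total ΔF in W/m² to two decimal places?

ΔF = 3.07 W/m²

CO₂: 5.35 × ln(631/386) = 5.35 × ln(1.63472) = 5.35 × 0.49147 = 2.6294 W/m².
N₂O: 0.120 × (√360 − √274) = 0.120 × (18.9737 − 16.5529) = 0.120 × 2.4208 = 0.2905 W/m².
CFC-12: Δ = 464 − 3 = 461 ppt = 0.461 ppb; ΔF = 0.32 × 0.461 = 0.1475 W/m².
Total ΔF = 2.6294 + 0.2905 + 0.1475 = 3.0674 W/m².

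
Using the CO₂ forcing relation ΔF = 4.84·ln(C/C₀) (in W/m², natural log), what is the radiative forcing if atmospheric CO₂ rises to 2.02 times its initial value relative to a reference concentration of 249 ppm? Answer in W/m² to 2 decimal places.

ΔF = 3.40 W/m²

ΔF = 4.84 × ln(2.02) = 4.84 × 0.70310 = 3.4030 W/m².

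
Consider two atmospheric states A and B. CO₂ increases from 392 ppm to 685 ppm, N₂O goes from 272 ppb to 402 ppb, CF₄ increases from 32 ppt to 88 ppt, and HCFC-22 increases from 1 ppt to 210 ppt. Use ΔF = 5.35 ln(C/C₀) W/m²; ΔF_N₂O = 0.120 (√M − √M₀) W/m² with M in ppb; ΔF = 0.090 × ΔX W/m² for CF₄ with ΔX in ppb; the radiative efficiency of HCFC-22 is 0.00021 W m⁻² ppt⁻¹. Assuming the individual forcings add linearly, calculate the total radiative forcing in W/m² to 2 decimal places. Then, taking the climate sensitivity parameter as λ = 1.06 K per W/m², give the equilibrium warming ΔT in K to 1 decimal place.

ΔF = 3.46 W/m²; ΔT = 3.7 K

CO₂: 5.35 × ln(685/392) = 5.35 × ln(1.74745) = 5.35 × 0.55816 = 2.9862 W/m².
N₂O: 0.120 × (√402 − √272) = 0.120 × (20.0499 − 16.4924) = 0.120 × 3.5575 = 0.4269 W/m².
CF₄: Δ = 88 − 32 = 56 ppt = 0.056 ppb; ΔF = 0.090 × 0.056 = 0.0050 W/m².
HCFC-22: ΔF = 0.00021 × (210 − 1) = 0.00021 × 209 = 0.0439 W/m².
Total ΔF = 2.9862 + 0.4269 + 0.0050 + 0.0439 = 3.4620 W/m².
ΔT = λ ΔF = 1.06 × 3.46 = 3.6676 K.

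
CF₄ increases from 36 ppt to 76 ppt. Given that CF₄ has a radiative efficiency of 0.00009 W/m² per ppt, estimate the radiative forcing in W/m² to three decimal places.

CF₄: ΔF = 0.00009 × (76 − 36) = 0.00009 × 40 = 0.0036 W/m².

ΔF = 0.004 W/m²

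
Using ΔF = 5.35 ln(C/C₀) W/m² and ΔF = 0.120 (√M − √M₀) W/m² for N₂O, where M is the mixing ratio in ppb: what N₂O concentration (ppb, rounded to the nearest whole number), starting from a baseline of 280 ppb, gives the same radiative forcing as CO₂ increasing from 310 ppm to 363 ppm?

CO₂ forcing: 5.35 × ln(363/310) = 5.35 × 0.157831 = 0.84440 W/m².
Set 0.120(√M − √280) = 0.84440: √M = 0.84440/0.120 + √280 = 7.0367 + 16.7332 = 23.7699.
M = (23.7699)² = 565.01 ppb.

M ≈ 565 ppb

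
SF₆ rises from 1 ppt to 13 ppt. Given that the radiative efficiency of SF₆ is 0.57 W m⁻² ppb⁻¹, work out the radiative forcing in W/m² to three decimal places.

ΔF = 0.007 W/m²

SF₆: Δ = 13 − 1 = 12 ppt = 0.012 ppb; ΔF = 0.57 × 0.012 = 0.0068 W/m².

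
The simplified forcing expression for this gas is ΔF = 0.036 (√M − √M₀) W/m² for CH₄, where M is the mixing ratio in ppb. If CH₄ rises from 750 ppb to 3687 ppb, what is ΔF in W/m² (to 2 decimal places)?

ΔF = 1.20 W/m²

CH₄: 0.036 × (√3687 − √750) = 0.036 × (60.7207 − 27.3861) = 0.036 × 33.3346 = 1.2000 W/m².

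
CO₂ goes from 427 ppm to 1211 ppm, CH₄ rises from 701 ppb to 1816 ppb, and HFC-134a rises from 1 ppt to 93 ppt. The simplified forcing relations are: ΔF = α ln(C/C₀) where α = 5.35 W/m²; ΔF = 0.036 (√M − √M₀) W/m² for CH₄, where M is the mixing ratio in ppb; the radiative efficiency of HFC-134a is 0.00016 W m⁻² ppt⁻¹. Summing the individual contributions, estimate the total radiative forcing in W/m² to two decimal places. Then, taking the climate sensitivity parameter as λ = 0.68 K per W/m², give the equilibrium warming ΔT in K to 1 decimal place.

CO₂: 5.35 × ln(1211/427) = 5.35 × ln(2.83607) = 5.35 × 1.04242 = 5.5769 W/m².
CH₄: 0.036 × (√1816 − √701) = 0.036 × (42.6146 − 26.4764) = 0.036 × 16.1382 = 0.5810 W/m².
HFC-134a: ΔF = 0.00016 × (93 − 1) = 0.00016 × 92 = 0.0147 W/m².
Total ΔF = 5.5769 + 0.5810 + 0.0147 = 6.1726 W/m².
ΔT = λ ΔF = 0.68 × 6.17 = 4.1956 K.

ΔF = 6.17 W/m²; ΔT = 4.2 K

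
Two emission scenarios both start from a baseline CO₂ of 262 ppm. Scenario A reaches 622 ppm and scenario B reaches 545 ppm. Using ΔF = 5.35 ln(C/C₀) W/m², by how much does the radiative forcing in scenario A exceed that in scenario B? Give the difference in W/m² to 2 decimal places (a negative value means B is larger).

ΔF_A = 5.35 ln(622/262) = 5.35 × 0.86460 = 4.6256 W/m².
ΔF_B = 5.35 ln(545/262) = 5.35 × 0.73244 = 3.9186 W/m².
Difference: 4.6256 − 3.9186 = 0.7070 W/m².

ΔF_A − ΔF_B = 0.71 W/m²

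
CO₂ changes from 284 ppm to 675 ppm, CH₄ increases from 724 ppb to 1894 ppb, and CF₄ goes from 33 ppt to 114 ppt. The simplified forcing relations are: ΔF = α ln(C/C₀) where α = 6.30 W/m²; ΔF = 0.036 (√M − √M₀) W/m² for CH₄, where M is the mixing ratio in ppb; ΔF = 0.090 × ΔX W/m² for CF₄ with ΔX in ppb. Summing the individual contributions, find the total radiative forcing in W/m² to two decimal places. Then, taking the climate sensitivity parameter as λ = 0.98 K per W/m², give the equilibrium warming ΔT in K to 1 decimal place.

CO₂: 6.30 × ln(675/284) = 6.30 × ln(2.37676) = 6.30 × 0.86574 = 5.4542 W/m².
CH₄: 0.036 × (√1894 − √724) = 0.036 × (43.5201 − 26.9072) = 0.036 × 16.6129 = 0.5981 W/m².
CF₄: Δ = 114 − 33 = 81 ppt = 0.081 ppb; ΔF = 0.090 × 0.081 = 0.0073 W/m².
Total ΔF = 5.4542 + 0.5981 + 0.0073 = 6.0596 W/m².
ΔT = λ ΔF = 0.98 × 6.06 = 5.9388 K.

ΔF = 6.06 W/m²; ΔT = 5.9 K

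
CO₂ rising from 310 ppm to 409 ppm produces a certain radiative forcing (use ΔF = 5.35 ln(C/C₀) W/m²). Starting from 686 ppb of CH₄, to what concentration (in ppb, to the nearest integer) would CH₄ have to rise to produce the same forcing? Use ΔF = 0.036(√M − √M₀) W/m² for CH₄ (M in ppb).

M ≈ 4540 ppb

CO₂ forcing: 5.35 × ln(409/310) = 5.35 × 0.277143 = 1.48272 W/m².
Set 0.036(√M − √686) = 1.48272: √M = 1.48272/0.036 + √686 = 41.1867 + 26.1916 = 67.3783.
M = (67.3783)² = 4539.84 ppb.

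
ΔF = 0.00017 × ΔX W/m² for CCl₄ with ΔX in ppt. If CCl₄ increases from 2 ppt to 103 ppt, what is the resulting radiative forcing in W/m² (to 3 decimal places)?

CCl₄: ΔF = 0.00017 × (103 − 2) = 0.00017 × 101 = 0.0172 W/m².

ΔF = 0.017 W/m²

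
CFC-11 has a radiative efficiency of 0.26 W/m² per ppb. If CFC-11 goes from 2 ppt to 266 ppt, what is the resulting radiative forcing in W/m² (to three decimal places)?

ΔF = 0.069 W/m²

CFC-11: Δ = 266 − 2 = 264 ppt = 0.264 ppb; ΔF = 0.26 × 0.264 = 0.0686 W/m².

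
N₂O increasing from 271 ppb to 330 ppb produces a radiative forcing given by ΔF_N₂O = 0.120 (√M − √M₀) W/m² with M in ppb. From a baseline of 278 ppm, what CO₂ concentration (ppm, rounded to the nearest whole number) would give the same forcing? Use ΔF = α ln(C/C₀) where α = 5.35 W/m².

N₂O forcing: 0.120 × (√330 − √271) = 0.120 × (18.1659 − 16.4621) = 0.120 × 1.7038 = 0.20446 W/m².
Set 5.35 ln(C/278) = 0.20446: ln(C/278) = 0.20446/5.35 = 0.03822, so C = 278 × e^0.03822 = 278 × 1.03896 = 288.83 ppm.

C ≈ 289 ppm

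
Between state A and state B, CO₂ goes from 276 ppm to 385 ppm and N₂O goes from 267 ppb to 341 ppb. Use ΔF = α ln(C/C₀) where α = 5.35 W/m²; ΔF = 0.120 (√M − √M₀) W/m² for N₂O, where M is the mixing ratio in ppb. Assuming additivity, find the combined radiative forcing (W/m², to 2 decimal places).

CO₂: 5.35 × ln(385/276) = 5.35 × ln(1.39493) = 5.35 × 0.33284 = 1.7807 W/m².
N₂O: 0.120 × (√341 − √267) = 0.120 × (18.4662 − 16.3401) = 0.120 × 2.1261 = 0.2551 W/m².
Total ΔF = 1.7807 + 0.2551 = 2.0358 W/m².

ΔF = 2.04 W/m²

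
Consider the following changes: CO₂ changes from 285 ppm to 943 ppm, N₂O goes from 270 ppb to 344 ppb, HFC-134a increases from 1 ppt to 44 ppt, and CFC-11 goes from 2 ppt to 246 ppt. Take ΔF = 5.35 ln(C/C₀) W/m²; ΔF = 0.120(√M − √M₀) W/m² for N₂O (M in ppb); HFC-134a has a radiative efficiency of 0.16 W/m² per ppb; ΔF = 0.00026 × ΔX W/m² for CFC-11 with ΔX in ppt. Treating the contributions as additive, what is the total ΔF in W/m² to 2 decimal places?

ΔF = 6.73 W/m²

CO₂: 5.35 × ln(943/285) = 5.35 × ln(3.30877) = 5.35 × 1.19658 = 6.4017 W/m².
N₂O: 0.120 × (√344 − √270) = 0.120 × (18.5472 − 16.4317) = 0.120 × 2.1155 = 0.2539 W/m².
HFC-134a: Δ = 44 − 1 = 43 ppt = 0.043 ppb; ΔF = 0.16 × 0.043 = 0.0069 W/m².
CFC-11: ΔF = 0.00026 × (246 − 2) = 0.00026 × 244 = 0.0634 W/m².
Total ΔF = 6.4017 + 0.2539 + 0.0069 + 0.0634 = 6.7259 W/m².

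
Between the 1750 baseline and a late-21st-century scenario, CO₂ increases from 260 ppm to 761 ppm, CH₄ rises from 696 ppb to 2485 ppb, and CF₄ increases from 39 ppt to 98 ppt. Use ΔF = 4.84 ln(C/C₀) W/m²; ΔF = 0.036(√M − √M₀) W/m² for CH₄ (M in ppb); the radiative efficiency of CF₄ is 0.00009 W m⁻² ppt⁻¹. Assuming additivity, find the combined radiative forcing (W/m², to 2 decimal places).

CO₂: 4.84 × ln(761/260) = 4.84 × ln(2.92692) = 4.84 × 1.07395 = 5.1979 W/m².
CH₄: 0.036 × (√2485 − √696) = 0.036 × (49.8498 − 26.3818) = 0.036 × 23.4680 = 0.8448 W/m².
CF₄: ΔF = 0.00009 × (98 − 39) = 0.00009 × 59 = 0.0053 W/m².
Total ΔF = 5.1979 + 0.8448 + 0.0053 = 6.0480 W/m².

ΔF = 6.05 W/m²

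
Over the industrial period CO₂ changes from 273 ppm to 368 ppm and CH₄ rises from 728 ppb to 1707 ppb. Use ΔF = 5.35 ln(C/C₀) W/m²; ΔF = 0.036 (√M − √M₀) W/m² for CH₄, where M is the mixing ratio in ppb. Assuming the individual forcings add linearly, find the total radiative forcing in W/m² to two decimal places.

ΔF = 2.11 W/m²

CO₂: 5.35 × ln(368/273) = 5.35 × ln(1.34799) = 5.35 × 0.29861 = 1.5976 W/m².
CH₄: 0.036 × (√1707 − √728) = 0.036 × (41.3159 − 26.9815) = 0.036 × 14.3344 = 0.5160 W/m².
Total ΔF = 1.5976 + 0.5160 = 2.1136 W/m².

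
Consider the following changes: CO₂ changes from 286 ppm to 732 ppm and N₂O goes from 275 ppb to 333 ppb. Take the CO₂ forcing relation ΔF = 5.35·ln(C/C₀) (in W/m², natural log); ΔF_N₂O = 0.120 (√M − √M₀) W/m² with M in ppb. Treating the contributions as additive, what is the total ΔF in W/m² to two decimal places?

ΔF = 5.23 W/m²

CO₂: 5.35 × ln(732/286) = 5.35 × ln(2.55944) = 5.35 × 0.93979 = 5.0279 W/m².
N₂O: 0.120 × (√333 − √275) = 0.120 × (18.2483 − 16.5831) = 0.120 × 1.6652 = 0.1998 W/m².
Total ΔF = 5.0279 + 0.1998 = 5.2277 W/m².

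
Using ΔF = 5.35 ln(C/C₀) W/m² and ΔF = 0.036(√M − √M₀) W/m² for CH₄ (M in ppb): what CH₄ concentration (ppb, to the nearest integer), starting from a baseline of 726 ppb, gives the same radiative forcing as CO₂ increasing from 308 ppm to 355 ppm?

CO₂ forcing: 5.35 × ln(355/308) = 5.35 × 0.142018 = 0.75980 W/m².
Set 0.036(√M − √726) = 0.75980: √M = 0.75980/0.036 + √726 = 21.1056 + 26.9444 = 48.0500.
M = (48.0500)² = 2308.80 ppb.

M ≈ 2309 ppb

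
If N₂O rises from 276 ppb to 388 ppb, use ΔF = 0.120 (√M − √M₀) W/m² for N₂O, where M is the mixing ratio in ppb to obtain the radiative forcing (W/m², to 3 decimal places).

ΔF = 0.370 W/m²

N₂O: 0.120 × (√388 − √276) = 0.120 × (19.6977 − 16.6132) = 0.120 × 3.0845 = 0.3701 W/m².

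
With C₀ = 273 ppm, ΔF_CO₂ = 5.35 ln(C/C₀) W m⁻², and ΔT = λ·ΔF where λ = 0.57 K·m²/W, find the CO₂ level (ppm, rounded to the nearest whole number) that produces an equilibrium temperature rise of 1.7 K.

Required forcing: ΔF = ΔT/λ = 1.7/0.57 = 2.9825 W/m².
Then ln(C/273) = ΔF/5.35 = 2.9825/5.35 = 0.55748.
So C = 273 × e^0.55748 = 273 × 1.74627 = 476.73 ppm.

C ≈ 477 ppm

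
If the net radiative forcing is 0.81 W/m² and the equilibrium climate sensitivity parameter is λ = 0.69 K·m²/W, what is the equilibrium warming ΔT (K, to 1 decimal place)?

ΔT = λ ΔF = 0.69 × 0.81 = 0.5589 K.

ΔT = 0.6 K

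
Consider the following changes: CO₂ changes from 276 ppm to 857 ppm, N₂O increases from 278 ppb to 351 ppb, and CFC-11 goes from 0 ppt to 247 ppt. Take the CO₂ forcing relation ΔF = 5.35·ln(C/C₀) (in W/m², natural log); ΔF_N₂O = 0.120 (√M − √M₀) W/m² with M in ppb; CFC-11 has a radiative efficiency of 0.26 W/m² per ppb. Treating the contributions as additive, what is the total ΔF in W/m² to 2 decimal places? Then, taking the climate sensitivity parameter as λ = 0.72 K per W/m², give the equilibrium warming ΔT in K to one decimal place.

ΔF = 6.37 W/m²; ΔT = 4.6 K

CO₂: 5.35 × ln(857/276) = 5.35 × ln(3.10507) = 5.35 × 1.13304 = 6.0618 W/m².
N₂O: 0.120 × (√351 − √278) = 0.120 × (18.7350 − 16.6733) = 0.120 × 2.0617 = 0.2474 W/m².
CFC-11: Δ = 247 − 0 = 247 ppt = 0.247 ppb; ΔF = 0.26 × 0.247 = 0.0642 W/m².
Total ΔF = 6.0618 + 0.2474 + 0.0642 = 6.3734 W/m².
ΔT = λ ΔF = 0.72 × 6.37 = 4.5864 K.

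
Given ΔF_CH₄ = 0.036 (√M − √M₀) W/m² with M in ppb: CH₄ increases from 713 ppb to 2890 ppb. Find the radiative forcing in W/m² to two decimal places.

CH₄: 0.036 × (√2890 − √713) = 0.036 × (53.7587 − 26.7021) = 0.036 × 27.0566 = 0.9740 W/m².

ΔF = 0.97 W/m²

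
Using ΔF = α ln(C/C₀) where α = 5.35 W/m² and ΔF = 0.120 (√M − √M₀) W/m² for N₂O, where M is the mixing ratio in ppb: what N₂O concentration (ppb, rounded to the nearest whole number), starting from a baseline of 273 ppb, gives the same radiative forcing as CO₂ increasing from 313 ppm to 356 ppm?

CO₂ forcing: 5.35 × ln(356/313) = 5.35 × 0.128728 = 0.68869 W/m².
Set 0.120(√M − √273) = 0.68869: √M = 0.68869/0.120 + √273 = 5.7391 + 16.5227 = 22.2618.
M = (22.2618)² = 495.59 ppb.

M ≈ 496 ppb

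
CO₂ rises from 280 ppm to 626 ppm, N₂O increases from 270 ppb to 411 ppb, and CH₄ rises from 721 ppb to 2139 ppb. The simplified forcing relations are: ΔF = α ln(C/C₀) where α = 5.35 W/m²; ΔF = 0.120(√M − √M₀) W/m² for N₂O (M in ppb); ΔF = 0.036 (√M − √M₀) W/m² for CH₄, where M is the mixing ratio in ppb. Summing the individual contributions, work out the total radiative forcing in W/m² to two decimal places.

ΔF = 5.46 W/m²

CO₂: 5.35 × ln(626/280) = 5.35 × ln(2.23571) = 5.35 × 0.80456 = 4.3044 W/m².
N₂O: 0.120 × (√411 − √270) = 0.120 × (20.2731 − 16.4317) = 0.120 × 3.8414 = 0.4610 W/m².
CH₄: 0.036 × (√2139 − √721) = 0.036 × (46.2493 − 26.8514) = 0.036 × 19.3979 = 0.6983 W/m².
Total ΔF = 4.3044 + 0.4610 + 0.6983 = 5.4637 W/m².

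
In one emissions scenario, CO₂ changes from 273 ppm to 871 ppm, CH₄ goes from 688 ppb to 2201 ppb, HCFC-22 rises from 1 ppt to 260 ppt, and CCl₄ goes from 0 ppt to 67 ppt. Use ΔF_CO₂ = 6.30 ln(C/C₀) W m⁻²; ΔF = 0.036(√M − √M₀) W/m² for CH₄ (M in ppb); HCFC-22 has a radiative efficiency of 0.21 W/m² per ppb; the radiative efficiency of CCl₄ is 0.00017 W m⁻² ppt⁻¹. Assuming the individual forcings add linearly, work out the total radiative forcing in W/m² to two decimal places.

CO₂: 6.30 × ln(871/273) = 6.30 × ln(3.19048) = 6.30 × 1.16017 = 7.3091 W/m².
CH₄: 0.036 × (√2201 − √688) = 0.036 × (46.9148 − 26.2298) = 0.036 × 20.6850 = 0.7447 W/m².
HCFC-22: Δ = 260 − 1 = 259 ppt = 0.259 ppb; ΔF = 0.21 × 0.259 = 0.0544 W/m².
CCl₄: ΔF = 0.00017 × (67 − 0) = 0.00017 × 67 = 0.0114 W/m².
Total ΔF = 7.3091 + 0.7447 + 0.0544 + 0.0114 = 8.1196 W/m².

ΔF = 8.12 W/m²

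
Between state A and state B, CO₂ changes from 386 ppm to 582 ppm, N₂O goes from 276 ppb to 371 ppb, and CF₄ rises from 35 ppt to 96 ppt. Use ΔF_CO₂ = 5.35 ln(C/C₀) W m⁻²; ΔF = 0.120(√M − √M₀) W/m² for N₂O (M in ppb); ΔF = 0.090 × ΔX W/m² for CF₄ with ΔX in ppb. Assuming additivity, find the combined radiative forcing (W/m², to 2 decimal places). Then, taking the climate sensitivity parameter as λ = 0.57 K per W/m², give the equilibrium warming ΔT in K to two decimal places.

ΔF = 2.52 W/m²; ΔT = 1.44 K

CO₂: 5.35 × ln(582/386) = 5.35 × ln(1.50777) = 5.35 × 0.41063 = 2.1969 W/m².
N₂O: 0.120 × (√371 − √276) = 0.120 × (19.2614 − 16.6132) = 0.120 × 2.6482 = 0.3178 W/m².
CF₄: Δ = 96 − 35 = 61 ppt = 0.061 ppb; ΔF = 0.090 × 0.061 = 0.0055 W/m².
Total ΔF = 2.1969 + 0.3178 + 0.0055 = 2.5202 W/m².
ΔT = λ ΔF = 0.57 × 2.52 = 1.4364 K.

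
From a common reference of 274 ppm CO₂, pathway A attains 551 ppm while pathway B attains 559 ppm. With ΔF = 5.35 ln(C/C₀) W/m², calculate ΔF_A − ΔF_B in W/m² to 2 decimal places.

ΔF_A = 5.35 ln(551/274) = 5.35 × 0.69861 = 3.7376 W/m².
ΔF_B = 5.35 ln(559/274) = 5.35 × 0.71302 = 3.8147 W/m².
Difference: 3.7376 − 3.8147 = -0.0771 W/m².
(Equivalently, ΔF_A − ΔF_B = 5.35 ln(551/559) = 5.35 × -0.01441 = -0.0771 W/m².)

ΔF_A − ΔF_B = -0.08 W/m²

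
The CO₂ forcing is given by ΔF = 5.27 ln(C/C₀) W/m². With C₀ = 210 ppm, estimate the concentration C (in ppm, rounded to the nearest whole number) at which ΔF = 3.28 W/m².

C ≈ 391 ppm

Set 5.27 ln(C/210) = 3.28, so ln(C/210) = 3.28/5.27 = 0.62239.
Then C/210 = e^0.62239 = 1.86338, giving C = 210 × 1.86338 = 391.31 ppm.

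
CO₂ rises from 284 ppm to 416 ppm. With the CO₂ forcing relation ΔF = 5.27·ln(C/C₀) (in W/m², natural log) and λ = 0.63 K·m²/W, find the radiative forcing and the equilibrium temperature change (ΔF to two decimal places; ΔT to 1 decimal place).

CO₂: 5.27 × ln(416/284) = 5.27 × ln(1.46479) = 5.27 × 0.38171 = 2.0116 W/m².
ΔT = λ ΔF = 0.63 × 2.01 = 1.2663 K.

ΔF = 2.01 W/m²; ΔT = 1.3 K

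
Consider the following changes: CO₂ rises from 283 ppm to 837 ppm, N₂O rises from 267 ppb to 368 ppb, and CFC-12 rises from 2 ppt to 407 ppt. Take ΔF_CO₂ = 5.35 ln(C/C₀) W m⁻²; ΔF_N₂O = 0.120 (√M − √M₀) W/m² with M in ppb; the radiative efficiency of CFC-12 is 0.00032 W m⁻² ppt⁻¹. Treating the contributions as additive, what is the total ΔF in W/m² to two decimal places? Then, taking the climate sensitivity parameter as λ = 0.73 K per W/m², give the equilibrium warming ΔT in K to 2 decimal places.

ΔF = 6.27 W/m²; ΔT = 4.58 K

CO₂: 5.35 × ln(837/283) = 5.35 × ln(2.95760) = 5.35 × 1.08438 = 5.8014 W/m².
N₂O: 0.120 × (√368 − √267) = 0.120 × (19.1833 − 16.3401) = 0.120 × 2.8432 = 0.3412 W/m².
CFC-12: ΔF = 0.00032 × (407 − 2) = 0.00032 × 405 = 0.1296 W/m².
Total ΔF = 5.8014 + 0.3412 + 0.1296 = 6.2722 W/m².
ΔT = λ ΔF = 0.73 × 6.27 = 4.5771 K.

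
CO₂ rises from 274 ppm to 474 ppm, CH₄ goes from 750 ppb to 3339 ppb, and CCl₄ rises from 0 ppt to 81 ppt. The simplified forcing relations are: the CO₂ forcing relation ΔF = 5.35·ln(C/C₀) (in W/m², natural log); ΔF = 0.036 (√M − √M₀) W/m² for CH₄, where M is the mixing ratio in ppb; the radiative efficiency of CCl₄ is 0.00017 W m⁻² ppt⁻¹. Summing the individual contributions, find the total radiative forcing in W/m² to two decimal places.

ΔF = 4.04 W/m²

CO₂: 5.35 × ln(474/274) = 5.35 × ln(1.72993) = 5.35 × 0.54808 = 2.9322 W/m².
CH₄: 0.036 × (√3339 − √750) = 0.036 × (57.7841 − 27.3861) = 0.036 × 30.3980 = 1.0943 W/m².
CCl₄: ΔF = 0.00017 × (81 − 0) = 0.00017 × 81 = 0.0138 W/m².
Total ΔF = 2.9322 + 1.0943 + 0.0138 = 4.0403 W/m².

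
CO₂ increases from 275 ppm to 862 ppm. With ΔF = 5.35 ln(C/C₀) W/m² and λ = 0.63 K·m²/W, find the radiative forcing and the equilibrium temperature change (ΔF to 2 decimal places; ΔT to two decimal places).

ΔF = 6.11 W/m²; ΔT = 3.85 K

CO₂: 5.35 × ln(862/275) = 5.35 × ln(3.13455) = 5.35 × 1.14249 = 6.1123 W/m².
ΔT = λ ΔF = 0.63 × 6.11 = 3.8493 K.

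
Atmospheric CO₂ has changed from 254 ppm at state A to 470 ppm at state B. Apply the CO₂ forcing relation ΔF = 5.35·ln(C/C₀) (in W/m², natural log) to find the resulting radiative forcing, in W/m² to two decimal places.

ΔF = 3.29 W/m²

CO₂: 5.35 × ln(470/254) = 5.35 × ln(1.85039) = 5.35 × 0.61540 = 3.2924 W/m².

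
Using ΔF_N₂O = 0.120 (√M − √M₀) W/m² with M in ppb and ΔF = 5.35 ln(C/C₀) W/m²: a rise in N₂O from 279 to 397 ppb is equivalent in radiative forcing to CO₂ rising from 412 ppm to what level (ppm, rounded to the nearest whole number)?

N₂O forcing: 0.120 × (√397 − √279) = 0.120 × (19.9249 − 16.7033) = 0.120 × 3.2216 = 0.38659 W/m².
Set 5.35 ln(C/412) = 0.38659: ln(C/412) = 0.38659/5.35 = 0.07226, so C = 412 × e^0.07226 = 412 × 1.07493 = 442.87 ppm.

C ≈ 443 ppm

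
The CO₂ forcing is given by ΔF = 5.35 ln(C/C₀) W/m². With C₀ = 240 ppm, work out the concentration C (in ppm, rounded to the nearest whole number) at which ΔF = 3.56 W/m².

Set 5.35 ln(C/240) = 3.56, so ln(C/240) = 3.56/5.35 = 0.66542.
Then C/240 = e^0.66542 = 1.94531, giving C = 240 × 1.94531 = 466.87 ppm.

C ≈ 467 ppm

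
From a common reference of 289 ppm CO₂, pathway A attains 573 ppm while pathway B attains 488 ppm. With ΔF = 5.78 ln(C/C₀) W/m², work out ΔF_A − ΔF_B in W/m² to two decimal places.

ΔF_A − ΔF_B = 0.93 W/m²

ΔF_A = 5.78 ln(573/289) = 5.78 × 0.68446 = 3.9562 W/m².
ΔF_B = 5.78 ln(488/289) = 5.78 × 0.52389 = 3.0281 W/m².
Difference: 3.9562 − 3.0281 = 0.9281 W/m².
(Equivalently, ΔF_A − ΔF_B = 5.78 ln(573/488) = 5.78 × 0.16057 = 0.9281 W/m².)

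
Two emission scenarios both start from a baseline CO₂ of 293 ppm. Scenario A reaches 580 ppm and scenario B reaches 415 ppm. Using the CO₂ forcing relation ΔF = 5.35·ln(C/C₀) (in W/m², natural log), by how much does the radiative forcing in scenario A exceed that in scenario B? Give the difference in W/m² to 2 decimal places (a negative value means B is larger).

ΔF_A = 5.35 ln(580/293) = 5.35 × 0.68286 = 3.6533 W/m².
ΔF_B = 5.35 ln(415/293) = 5.35 × 0.34811 = 1.8624 W/m².
Difference: 3.6533 − 1.8624 = 1.7909 W/m².
(Equivalently, ΔF_A − ΔF_B = 5.35 ln(580/415) = 5.35 × 0.33475 = 1.7909 W/m².)

ΔF_A − ΔF_B = 1.79 W/m²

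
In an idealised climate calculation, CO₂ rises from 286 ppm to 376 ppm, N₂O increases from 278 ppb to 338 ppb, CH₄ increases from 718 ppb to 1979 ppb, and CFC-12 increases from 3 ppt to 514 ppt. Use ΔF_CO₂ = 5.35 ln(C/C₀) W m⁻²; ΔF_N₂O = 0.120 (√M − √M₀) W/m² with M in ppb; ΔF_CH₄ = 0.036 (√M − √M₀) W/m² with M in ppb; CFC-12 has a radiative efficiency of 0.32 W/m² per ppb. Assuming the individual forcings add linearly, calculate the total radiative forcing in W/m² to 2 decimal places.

ΔF = 2.47 W/m²

CO₂: 5.35 × ln(376/286) = 5.35 × ln(1.31469) = 5.35 × 0.27360 = 1.4638 W/m².
N₂O: 0.120 × (√338 − √278) = 0.120 × (18.3848 − 16.6733) = 0.120 × 1.7115 = 0.2054 W/m².
CH₄: 0.036 × (√1979 − √718) = 0.036 × (44.4860 − 26.7955) = 0.036 × 17.6905 = 0.6369 W/m².
CFC-12: Δ = 514 − 3 = 511 ppt = 0.511 ppb; ΔF = 0.32 × 0.511 = 0.1635 W/m².
Total ΔF = 1.4638 + 0.2054 + 0.6369 + 0.1635 = 2.4696 W/m².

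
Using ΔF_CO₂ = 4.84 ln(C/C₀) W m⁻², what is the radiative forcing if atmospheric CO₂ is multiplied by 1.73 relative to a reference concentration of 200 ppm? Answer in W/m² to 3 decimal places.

Because the forcing depends only on the ratio C/C₀, the initial concentration does not enter.
ΔF = 4.84 × ln(1.73) = 4.84 × 0.54812 = 2.6529 W/m².

ΔF = 2.653 W/m²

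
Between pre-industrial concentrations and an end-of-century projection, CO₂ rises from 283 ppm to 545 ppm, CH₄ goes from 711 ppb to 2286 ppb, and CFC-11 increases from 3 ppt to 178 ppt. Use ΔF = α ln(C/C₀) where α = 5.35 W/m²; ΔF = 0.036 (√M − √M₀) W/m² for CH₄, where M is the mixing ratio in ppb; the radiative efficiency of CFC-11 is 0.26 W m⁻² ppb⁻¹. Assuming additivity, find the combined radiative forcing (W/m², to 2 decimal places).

CO₂: 5.35 × ln(545/283) = 5.35 × ln(1.92580) = 5.35 × 0.65534 = 3.5061 W/m².
CH₄: 0.036 × (√2286 − √711) = 0.036 × (47.8121 − 26.6646) = 0.036 × 21.1475 = 0.7613 W/m².
CFC-11: Δ = 178 − 3 = 175 ppt = 0.175 ppb; ΔF = 0.26 × 0.175 = 0.0455 W/m².
Total ΔF = 3.5061 + 0.7613 + 0.0455 = 4.3129 W/m².

ΔF = 4.31 W/m²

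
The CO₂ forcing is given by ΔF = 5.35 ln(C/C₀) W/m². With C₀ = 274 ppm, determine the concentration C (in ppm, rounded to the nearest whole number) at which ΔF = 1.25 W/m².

C ≈ 346 ppm

Set 5.35 ln(C/274) = 1.25, so ln(C/274) = 1.25/5.35 = 0.23364.
Then C/274 = e^0.23364 = 1.26319, giving C = 274 × 1.26319 = 346.11 ppm.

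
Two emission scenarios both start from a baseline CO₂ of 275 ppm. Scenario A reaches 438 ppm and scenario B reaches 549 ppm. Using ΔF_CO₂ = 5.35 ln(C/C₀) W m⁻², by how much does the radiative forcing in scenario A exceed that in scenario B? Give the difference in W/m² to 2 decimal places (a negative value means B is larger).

ΔF_A = 5.35 ln(438/275) = 5.35 × 0.46545 = 2.4902 W/m².
ΔF_B = 5.35 ln(549/275) = 5.35 × 0.69133 = 3.6986 W/m².
Difference: 2.4902 − 3.6986 = -1.2084 W/m².

ΔF_A − ΔF_B = -1.21 W/m²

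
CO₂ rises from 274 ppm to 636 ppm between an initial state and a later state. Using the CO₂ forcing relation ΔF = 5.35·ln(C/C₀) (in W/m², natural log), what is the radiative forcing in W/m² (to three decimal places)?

ΔF = 4.505 W/m²

CO₂: 5.35 × ln(636/274) = 5.35 × ln(2.32117) = 5.35 × 0.84207 = 4.5051 W/m².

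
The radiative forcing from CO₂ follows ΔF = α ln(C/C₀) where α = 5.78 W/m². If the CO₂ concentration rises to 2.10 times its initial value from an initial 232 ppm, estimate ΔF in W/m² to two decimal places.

Because the forcing depends only on the ratio C/C₀, the initial concentration does not enter.
ΔF = 5.78 × ln(2.10) = 5.78 × 0.74194 = 4.2884 W/m².

ΔF = 4.29 W/m²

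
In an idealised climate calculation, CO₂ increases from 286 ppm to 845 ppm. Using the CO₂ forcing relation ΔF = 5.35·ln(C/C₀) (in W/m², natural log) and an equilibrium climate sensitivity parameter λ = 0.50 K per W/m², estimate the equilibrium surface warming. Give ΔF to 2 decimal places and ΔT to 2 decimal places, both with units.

ΔF = 5.80 W/m²; ΔT = 2.90 K

CO₂: 5.35 × ln(845/286) = 5.35 × ln(2.95455) = 5.35 × 1.08335 = 5.7959 W/m².
ΔT = λ ΔF = 0.50 × 5.80 = 2.9000 K.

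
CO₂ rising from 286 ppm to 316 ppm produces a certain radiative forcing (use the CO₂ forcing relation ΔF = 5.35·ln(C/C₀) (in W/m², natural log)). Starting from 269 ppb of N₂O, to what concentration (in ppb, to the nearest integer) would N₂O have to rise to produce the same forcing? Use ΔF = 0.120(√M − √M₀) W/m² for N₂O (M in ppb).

M ≈ 435 ppb

CO₂ forcing: 5.35 × ln(316/286) = 5.35 × 0.099750 = 0.53366 W/m².
Set 0.120(√M − √269) = 0.53366: √M = 0.53366/0.120 + √269 = 4.4472 + 16.4012 = 20.8484.
M = (20.8484)² = 434.66 ppb.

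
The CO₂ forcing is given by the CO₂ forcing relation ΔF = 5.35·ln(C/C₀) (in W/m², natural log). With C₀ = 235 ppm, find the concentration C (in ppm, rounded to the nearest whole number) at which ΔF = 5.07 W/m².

C ≈ 606 ppm

Set 5.35 ln(C/235) = 5.07, so ln(C/235) = 5.07/5.35 = 0.94766.
Then C/235 = e^0.94766 = 2.57967, giving C = 235 × 2.57967 = 606.22 ppm.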